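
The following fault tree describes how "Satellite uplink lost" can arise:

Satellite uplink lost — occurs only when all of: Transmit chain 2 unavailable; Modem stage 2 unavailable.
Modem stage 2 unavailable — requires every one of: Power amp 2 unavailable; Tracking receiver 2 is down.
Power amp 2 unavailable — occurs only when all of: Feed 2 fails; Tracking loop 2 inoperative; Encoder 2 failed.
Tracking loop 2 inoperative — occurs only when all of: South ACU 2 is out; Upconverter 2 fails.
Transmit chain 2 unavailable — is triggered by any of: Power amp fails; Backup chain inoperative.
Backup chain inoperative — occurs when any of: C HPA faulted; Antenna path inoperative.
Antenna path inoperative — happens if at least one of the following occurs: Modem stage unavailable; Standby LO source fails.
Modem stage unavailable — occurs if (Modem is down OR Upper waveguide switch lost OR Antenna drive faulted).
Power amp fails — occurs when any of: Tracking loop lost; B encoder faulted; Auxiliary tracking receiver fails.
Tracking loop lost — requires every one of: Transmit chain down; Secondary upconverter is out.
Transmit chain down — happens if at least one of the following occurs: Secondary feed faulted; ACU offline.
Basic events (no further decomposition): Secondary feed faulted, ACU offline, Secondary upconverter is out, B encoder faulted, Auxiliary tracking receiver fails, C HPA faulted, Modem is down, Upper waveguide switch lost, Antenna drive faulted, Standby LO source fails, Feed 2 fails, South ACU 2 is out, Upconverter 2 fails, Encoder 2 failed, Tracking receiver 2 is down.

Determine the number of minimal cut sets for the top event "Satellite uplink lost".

Transmit chain down [OR]: union of children's cut sets → 2 cut set(s).
Tracking loop lost [AND]: one cut set from each child combined → 2 × 1 = 2 cut set(s).
Power amp fails [OR]: union of children's cut sets → 4 cut set(s).
Modem stage unavailable [OR]: union of children's cut sets → 3 cut set(s).
Antenna path inoperative [OR]: union of children's cut sets → 4 cut set(s).
Backup chain inoperative [OR]: union of children's cut sets → 5 cut set(s).
Transmit chain 2 unavailable [OR]: union of children's cut sets → 9 cut set(s).
Tracking loop 2 inoperative [AND]: one cut set from each child combined → 1 × 1 = 1 cut set(s).
Power amp 2 unavailable [AND]: one cut set from each child combined → 1 × 1 × 1 = 1 cut set(s).
Modem stage 2 unavailable [AND]: one cut set from each child combined → 1 × 1 = 1 cut set(s).
Satellite uplink lost [AND]: one cut set from each child combined → 9 × 1 = 9 cut set(s).
Minimal cut sets: {Encoder 2 failed, Feed 2 fails, Secondary feed faulted, Secondary upconverter is out, South ACU 2 is out, Tracking receiver 2 is down, Upconverter 2 fails}; {ACU offline, Encoder 2 failed, Feed 2 fails, Secondary upconverter is out, South ACU 2 is out, Tracking receiver 2 is down, Upconverter 2 fails}; {B encoder faulted, Encoder 2 failed, Feed 2 fails, South ACU 2 is out, Tracking receiver 2 is down, Upconverter 2 fails}; {Auxiliary tracking receiver fails, Encoder 2 failed, Feed 2 fails, South ACU 2 is out, Tracking receiver 2 is down, Upconverter 2 fails}; {C HPA faulted, Encoder 2 failed, Feed 2 fails, South ACU 2 is out, Tracking receiver 2 is down, Upconverter 2 fails}; {Encoder 2 failed, Feed 2 fails, Modem is down, South ACU 2 is out, Tracking receiver 2 is down, Upconverter 2 fails}; {Encoder 2 failed, Feed 2 fails, South ACU 2 is out, Tracking receiver 2 is down, Upconverter 2 fails, Upper waveguide switch lost}; {Antenna drive faulted, Encoder 2 failed, Feed 2 fails, South ACU 2 is out, Tracking receiver 2 is down, Upconverter 2 fails}; {Encoder 2 failed, Feed 2 fails, South ACU 2 is out, Standby LO source fails, Tracking receiver 2 is down, Upconverter 2 fails}.

9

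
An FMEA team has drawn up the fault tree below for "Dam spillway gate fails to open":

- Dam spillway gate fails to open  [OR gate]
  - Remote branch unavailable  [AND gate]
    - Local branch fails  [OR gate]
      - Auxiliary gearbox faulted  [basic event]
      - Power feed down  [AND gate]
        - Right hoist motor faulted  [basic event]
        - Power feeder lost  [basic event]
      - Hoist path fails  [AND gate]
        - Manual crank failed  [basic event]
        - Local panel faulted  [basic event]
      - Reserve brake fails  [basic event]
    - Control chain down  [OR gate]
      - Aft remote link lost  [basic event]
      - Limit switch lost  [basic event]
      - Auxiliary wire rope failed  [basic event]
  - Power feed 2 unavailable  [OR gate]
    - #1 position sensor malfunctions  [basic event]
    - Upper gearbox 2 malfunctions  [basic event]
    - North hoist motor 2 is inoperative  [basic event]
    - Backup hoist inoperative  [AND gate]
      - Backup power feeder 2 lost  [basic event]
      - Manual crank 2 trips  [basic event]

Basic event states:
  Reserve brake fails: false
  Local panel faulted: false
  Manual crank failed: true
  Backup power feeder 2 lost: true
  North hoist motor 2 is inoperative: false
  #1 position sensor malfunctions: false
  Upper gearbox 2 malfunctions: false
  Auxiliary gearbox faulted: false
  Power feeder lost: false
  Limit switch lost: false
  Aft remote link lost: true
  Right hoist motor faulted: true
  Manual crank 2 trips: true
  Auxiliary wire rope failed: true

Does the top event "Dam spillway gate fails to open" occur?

Power feed down [AND]: Right hoist motor faulted=occurs, Power feeder lost=not → not all inputs occur → does not occur.
Hoist path fails [AND]: Manual crank failed=occurs, Local panel faulted=not → not all inputs occur → does not occur.
Local branch fails [OR]: Auxiliary gearbox faulted=not, Power feed down=not, Hoist path fails=not, Reserve brake fails=not → no input occurs → does not occur.
Control chain down [OR]: Aft remote link lost=occurs, Limit switch lost=not, Auxiliary wire rope failed=occurs → at least one input occurs → occurs.
Remote branch unavailable [AND]: Local branch fails=not, Control chain down=occurs → not all inputs occur → does not occur.
Backup hoist inoperative [AND]: Backup power feeder 2 lost=occurs, Manual crank 2 trips=occurs → all inputs occur → occurs.
Power feed 2 unavailable [OR]: #1 position sensor malfunctions=not, Upper gearbox 2 malfunctions=not, North hoist motor 2 is inoperative=not, Backup hoist inoperative=occurs → at least one input occurs → occurs.
Dam spillway gate fails to open [OR]: Remote branch unavailable=not, Power feed 2 unavailable=occurs → at least one input occurs → occurs.

Yes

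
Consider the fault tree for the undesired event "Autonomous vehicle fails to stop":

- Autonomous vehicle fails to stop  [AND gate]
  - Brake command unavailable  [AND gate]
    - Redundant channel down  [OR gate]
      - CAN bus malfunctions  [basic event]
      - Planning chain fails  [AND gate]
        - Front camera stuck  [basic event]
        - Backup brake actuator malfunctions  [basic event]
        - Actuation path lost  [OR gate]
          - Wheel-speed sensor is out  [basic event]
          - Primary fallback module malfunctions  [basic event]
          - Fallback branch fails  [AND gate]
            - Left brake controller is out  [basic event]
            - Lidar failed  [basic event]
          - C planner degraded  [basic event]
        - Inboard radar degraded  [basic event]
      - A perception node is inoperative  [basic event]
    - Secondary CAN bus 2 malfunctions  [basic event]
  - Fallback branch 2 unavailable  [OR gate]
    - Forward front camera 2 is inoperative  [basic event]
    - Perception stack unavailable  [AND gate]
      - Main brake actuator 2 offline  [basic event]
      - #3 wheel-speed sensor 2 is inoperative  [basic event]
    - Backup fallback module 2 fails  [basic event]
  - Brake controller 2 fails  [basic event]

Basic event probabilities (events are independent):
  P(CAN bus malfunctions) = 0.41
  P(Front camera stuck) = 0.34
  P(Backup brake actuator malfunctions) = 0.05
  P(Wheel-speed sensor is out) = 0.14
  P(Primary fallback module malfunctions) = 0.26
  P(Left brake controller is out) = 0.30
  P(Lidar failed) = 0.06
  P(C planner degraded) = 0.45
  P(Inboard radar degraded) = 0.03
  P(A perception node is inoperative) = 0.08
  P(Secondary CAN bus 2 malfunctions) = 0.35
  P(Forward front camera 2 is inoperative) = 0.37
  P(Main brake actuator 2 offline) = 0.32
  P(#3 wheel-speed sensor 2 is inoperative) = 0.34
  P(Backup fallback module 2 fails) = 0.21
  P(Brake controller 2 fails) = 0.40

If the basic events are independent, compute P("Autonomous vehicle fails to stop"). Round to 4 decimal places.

0.0356

P(Fallback branch fails) [AND] = 0.30 × 0.06 = 0.018000
P(Actuation path lost) [OR] = 1 − (1−0.14) × (1−0.26) × (1−0.018000) × (1−0.45) = 0.656280
P(Planning chain fails) [AND] = 0.34 × 0.05 × 0.656280 × 0.03 = 0.000335
P(Redundant channel down) [OR] = 1 − (1−0.41) × (1−0.000335) × (1−0.08) = 0.457382
P(Brake command unavailable) [AND] = 0.457382 × 0.35 = 0.160084
P(Perception stack unavailable) [AND] = 0.32 × 0.34 = 0.108800
P(Fallback branch 2 unavailable) [OR] = 1 − (1−0.37) × (1−0.108800) × (1−0.21) = 0.556450
P(Autonomous vehicle fails to stop) [AND] = 0.160084 × 0.556450 × 0.40 = 0.035631
Rounded to 4 decimal places: P(Autonomous vehicle fails to stop) ≈ 0.0356.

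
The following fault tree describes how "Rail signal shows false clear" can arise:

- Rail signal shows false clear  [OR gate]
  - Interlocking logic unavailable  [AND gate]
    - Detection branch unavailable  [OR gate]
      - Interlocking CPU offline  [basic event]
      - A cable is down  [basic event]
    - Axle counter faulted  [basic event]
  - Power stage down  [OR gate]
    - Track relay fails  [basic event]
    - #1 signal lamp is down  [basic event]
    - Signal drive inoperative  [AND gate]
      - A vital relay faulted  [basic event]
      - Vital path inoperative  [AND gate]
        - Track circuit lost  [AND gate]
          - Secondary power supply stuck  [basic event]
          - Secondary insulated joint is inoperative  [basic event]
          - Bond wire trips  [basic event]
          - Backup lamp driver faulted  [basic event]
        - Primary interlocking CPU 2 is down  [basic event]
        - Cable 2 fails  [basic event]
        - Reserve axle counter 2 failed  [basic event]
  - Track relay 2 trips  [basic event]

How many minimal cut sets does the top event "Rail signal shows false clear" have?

6

Detection branch unavailable [OR]: union of children's cut sets → 2 cut set(s).
Interlocking logic unavailable [AND]: one cut set from each child combined → 2 × 1 = 2 cut set(s).
Track circuit lost [AND]: one cut set from each child combined → 1 × 1 × 1 × 1 = 1 cut set(s).
Vital path inoperative [AND]: one cut set from each child combined → 1 × 1 × 1 × 1 = 1 cut set(s).
Signal drive inoperative [AND]: one cut set from each child combined → 1 × 1 = 1 cut set(s).
Power stage down [OR]: union of children's cut sets → 3 cut set(s).
Rail signal shows false clear [OR]: union of children's cut sets → 6 cut set(s).
Minimal cut sets: {Axle counter faulted, Interlocking CPU offline}; {A cable is down, Axle counter faulted}; {Track relay fails}; {#1 signal lamp is down}; {A vital relay faulted, Backup lamp driver faulted, Bond wire trips, Cable 2 fails, Primary interlocking CPU 2 is down, Reserve axle counter 2 failed, Secondary insulated joint is inoperative, Secondary power supply stuck}; {Track relay 2 trips}.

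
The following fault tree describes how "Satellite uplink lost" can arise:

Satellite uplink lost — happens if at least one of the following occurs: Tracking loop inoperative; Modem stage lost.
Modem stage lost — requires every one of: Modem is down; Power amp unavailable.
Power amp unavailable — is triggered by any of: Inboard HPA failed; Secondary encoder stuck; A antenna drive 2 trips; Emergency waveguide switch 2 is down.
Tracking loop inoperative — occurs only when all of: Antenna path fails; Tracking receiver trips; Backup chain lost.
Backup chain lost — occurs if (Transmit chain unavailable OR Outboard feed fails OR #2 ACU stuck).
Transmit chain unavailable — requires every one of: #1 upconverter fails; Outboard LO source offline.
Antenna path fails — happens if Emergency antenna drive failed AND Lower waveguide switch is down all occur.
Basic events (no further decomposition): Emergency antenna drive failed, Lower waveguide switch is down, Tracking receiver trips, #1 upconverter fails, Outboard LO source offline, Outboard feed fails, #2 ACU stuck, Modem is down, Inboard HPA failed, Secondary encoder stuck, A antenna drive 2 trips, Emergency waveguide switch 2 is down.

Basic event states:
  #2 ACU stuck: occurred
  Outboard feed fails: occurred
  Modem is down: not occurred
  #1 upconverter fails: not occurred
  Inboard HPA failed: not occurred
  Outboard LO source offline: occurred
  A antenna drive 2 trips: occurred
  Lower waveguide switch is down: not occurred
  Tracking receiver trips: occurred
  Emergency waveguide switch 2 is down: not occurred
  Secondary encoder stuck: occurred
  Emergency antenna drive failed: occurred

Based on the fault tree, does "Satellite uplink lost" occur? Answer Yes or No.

No

Antenna path fails [AND]: Emergency antenna drive failed=occurs, Lower waveguide switch is down=not → not all inputs occur → does not occur.
Transmit chain unavailable [AND]: #1 upconverter fails=not, Outboard LO source offline=occurs → not all inputs occur → does not occur.
Backup chain lost [OR]: Transmit chain unavailable=not, Outboard feed fails=occurs, #2 ACU stuck=occurs → at least one input occurs → occurs.
Tracking loop inoperative [AND]: Antenna path fails=not, Tracking receiver trips=occurs, Backup chain lost=occurs → not all inputs occur → does not occur.
Power amp unavailable [OR]: Inboard HPA failed=not, Secondary encoder stuck=occurs, A antenna drive 2 trips=occurs, Emergency waveguide switch 2 is down=not → at least one input occurs → occurs.
Modem stage lost [AND]: Modem is down=not, Power amp unavailable=occurs → not all inputs occur → does not occur.
Satellite uplink lost [OR]: Tracking loop inoperative=not, Modem stage lost=not → no input occurs → does not occur.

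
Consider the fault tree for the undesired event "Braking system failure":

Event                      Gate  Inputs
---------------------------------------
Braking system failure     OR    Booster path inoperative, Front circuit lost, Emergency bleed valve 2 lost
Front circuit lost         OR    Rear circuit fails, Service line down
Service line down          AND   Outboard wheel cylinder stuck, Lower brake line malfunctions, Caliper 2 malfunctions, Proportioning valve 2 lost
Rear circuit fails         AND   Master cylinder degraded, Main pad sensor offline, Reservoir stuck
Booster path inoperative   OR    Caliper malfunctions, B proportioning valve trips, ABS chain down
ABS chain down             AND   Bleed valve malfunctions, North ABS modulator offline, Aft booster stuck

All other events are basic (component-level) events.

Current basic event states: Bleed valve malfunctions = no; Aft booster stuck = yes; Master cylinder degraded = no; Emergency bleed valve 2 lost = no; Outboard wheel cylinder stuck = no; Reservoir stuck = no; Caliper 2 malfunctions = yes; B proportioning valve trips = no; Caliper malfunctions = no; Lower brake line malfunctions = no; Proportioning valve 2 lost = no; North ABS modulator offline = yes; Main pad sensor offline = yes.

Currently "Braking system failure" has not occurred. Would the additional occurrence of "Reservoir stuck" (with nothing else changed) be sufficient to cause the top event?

No

Counterfactual: set "Reservoir stuck" to occurred.
ABS chain down [AND]: Bleed valve malfunctions=not, North ABS modulator offline=occurs, Aft booster stuck=occurs → not all inputs occur → does not occur.
Booster path inoperative [OR]: Caliper malfunctions=not, B proportioning valve trips=not, ABS chain down=not → no input occurs → does not occur.
Rear circuit fails [AND]: Master cylinder degraded=not, Main pad sensor offline=occurs, Reservoir stuck=occurs → not all inputs occur → does not occur.
Service line down [AND]: Outboard wheel cylinder stuck=not, Lower brake line malfunctions=not, Caliper 2 malfunctions=occurs, Proportioning valve 2 lost=not → not all inputs occur → does not occur.
Front circuit lost [OR]: Rear circuit fails=not, Service line down=not → no input occurs → does not occur.
Braking system failure [OR]: Booster path inoperative=not, Front circuit lost=not, Emergency bleed valve 2 lost=not → no input occurs → does not occur.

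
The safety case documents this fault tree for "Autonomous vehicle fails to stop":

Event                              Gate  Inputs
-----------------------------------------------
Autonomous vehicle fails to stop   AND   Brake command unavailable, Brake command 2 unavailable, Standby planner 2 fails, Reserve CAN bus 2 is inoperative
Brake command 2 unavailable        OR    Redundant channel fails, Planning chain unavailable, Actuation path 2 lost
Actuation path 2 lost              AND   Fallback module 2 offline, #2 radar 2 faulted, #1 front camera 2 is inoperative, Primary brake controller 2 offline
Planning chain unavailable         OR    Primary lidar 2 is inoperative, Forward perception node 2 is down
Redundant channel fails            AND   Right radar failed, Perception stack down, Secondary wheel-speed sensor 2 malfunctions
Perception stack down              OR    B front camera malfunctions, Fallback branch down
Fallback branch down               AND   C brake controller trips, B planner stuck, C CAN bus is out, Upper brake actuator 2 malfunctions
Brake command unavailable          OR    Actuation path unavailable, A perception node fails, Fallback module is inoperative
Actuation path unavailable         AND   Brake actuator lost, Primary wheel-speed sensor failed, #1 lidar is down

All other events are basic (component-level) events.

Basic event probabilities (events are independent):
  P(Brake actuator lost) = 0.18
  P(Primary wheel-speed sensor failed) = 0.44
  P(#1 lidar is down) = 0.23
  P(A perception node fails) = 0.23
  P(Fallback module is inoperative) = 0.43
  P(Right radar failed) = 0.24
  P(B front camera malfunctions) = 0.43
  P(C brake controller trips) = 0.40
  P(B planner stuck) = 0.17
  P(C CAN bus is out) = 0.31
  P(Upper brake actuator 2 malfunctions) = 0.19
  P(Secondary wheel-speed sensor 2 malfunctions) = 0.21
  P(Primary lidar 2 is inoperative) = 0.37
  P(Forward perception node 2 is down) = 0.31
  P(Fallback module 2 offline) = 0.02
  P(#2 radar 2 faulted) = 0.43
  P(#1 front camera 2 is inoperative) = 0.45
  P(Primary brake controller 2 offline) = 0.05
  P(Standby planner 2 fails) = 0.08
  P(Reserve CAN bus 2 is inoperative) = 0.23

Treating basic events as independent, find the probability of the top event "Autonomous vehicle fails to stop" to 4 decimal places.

0.0060

P(Actuation path unavailable) [AND] = 0.18 × 0.44 × 0.23 = 0.018216
P(Brake command unavailable) [OR] = 1 − (1−0.018216) × (1−0.23) × (1−0.43) = 0.569095
P(Fallback branch down) [AND] = 0.40 × 0.17 × 0.31 × 0.19 = 0.004005
P(Perception stack down) [OR] = 1 − (1−0.43) × (1−0.004005) = 0.432283
P(Redundant channel fails) [AND] = 0.24 × 0.432283 × 0.21 = 0.021787
P(Planning chain unavailable) [OR] = 1 − (1−0.37) × (1−0.31) = 0.565300
P(Actuation path 2 lost) [AND] = 0.02 × 0.43 × 0.45 × 0.05 = 0.000194
P(Brake command 2 unavailable) [OR] = 1 − (1−0.021787) × (1−0.565300) × (1−0.000194) = 0.574853
P(Autonomous vehicle fails to stop) [AND] = 0.569095 × 0.574853 × 0.08 × 0.23 = 0.006019
Rounded to 4 decimal places: P(Autonomous vehicle fails to stop) ≈ 0.0060.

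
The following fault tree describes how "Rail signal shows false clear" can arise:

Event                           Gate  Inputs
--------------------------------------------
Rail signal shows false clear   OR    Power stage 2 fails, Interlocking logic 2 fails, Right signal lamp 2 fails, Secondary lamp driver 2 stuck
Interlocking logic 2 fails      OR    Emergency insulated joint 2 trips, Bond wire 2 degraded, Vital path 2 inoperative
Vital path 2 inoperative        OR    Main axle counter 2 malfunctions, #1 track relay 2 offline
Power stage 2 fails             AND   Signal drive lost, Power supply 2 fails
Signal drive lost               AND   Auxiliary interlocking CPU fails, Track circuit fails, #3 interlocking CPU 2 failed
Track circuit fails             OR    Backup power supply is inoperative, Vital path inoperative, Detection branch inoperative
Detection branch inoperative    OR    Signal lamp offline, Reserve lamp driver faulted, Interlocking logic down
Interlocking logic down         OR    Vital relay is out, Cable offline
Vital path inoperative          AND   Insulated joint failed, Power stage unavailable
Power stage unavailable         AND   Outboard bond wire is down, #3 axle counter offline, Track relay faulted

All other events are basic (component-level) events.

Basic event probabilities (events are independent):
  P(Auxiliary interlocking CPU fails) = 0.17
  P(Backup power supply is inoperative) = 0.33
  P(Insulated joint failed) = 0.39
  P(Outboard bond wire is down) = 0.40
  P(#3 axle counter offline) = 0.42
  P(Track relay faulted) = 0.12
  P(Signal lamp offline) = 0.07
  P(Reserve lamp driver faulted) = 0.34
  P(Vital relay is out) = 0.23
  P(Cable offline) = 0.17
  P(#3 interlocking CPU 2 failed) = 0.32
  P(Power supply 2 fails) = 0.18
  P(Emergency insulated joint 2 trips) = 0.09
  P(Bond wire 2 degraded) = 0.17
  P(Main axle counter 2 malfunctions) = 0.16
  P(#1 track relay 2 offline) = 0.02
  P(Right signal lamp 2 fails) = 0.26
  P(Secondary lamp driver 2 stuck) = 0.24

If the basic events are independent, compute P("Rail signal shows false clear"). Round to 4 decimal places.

P(Power stage unavailable) [AND] = 0.40 × 0.42 × 0.12 = 0.020160
P(Vital path inoperative) [AND] = 0.39 × 0.020160 = 0.007862
P(Interlocking logic down) [OR] = 1 − (1−0.23) × (1−0.17) = 0.360900
P(Detection branch inoperative) [OR] = 1 − (1−0.07) × (1−0.34) × (1−0.360900) = 0.607720
P(Track circuit fails) [OR] = 1 − (1−0.33) × (1−0.007862) × (1−0.607720) = 0.739239
P(Signal drive lost) [AND] = 0.17 × 0.739239 × 0.32 = 0.040215
P(Power stage 2 fails) [AND] = 0.040215 × 0.18 = 0.007239
P(Vital path 2 inoperative) [OR] = 1 − (1−0.16) × (1−0.02) = 0.176800
P(Interlocking logic 2 fails) [OR] = 1 − (1−0.09) × (1−0.17) × (1−0.176800) = 0.378237
P(Rail signal shows false clear) [OR] = 1 − (1−0.007239) × (1−0.378237) × (1−0.26) × (1−0.24) = 0.652852
Rounded to 4 decimal places: P(Rail signal shows false clear) ≈ 0.6529.

0.6529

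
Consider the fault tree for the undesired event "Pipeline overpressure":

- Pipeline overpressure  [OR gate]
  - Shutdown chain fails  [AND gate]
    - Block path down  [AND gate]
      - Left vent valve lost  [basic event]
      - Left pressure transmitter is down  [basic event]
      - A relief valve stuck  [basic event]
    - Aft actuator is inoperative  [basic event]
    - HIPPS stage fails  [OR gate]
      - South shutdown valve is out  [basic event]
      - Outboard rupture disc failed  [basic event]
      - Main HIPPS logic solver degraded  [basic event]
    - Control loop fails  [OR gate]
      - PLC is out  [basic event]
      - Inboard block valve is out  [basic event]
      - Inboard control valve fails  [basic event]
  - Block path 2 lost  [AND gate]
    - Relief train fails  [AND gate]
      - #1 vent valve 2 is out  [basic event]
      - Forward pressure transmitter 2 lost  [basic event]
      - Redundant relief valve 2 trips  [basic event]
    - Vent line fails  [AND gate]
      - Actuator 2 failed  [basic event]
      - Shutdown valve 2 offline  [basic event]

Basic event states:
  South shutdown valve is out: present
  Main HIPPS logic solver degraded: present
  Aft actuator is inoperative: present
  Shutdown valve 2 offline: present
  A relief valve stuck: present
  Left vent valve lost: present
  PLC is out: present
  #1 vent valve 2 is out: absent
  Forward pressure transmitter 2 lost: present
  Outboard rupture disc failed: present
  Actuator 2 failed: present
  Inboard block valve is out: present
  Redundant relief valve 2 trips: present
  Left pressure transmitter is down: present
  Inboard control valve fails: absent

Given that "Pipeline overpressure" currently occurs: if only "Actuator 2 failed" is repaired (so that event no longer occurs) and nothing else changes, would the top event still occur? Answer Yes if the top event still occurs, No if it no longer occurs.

Yes

Counterfactual: set "Actuator 2 failed" to not occurred.
Block path down [AND]: Left vent valve lost=occurs, Left pressure transmitter is down=occurs, A relief valve stuck=occurs → all inputs occur → occurs.
HIPPS stage fails [OR]: South shutdown valve is out=occurs, Outboard rupture disc failed=occurs, Main HIPPS logic solver degraded=occurs → at least one input occurs → occurs.
Control loop fails [OR]: PLC is out=occurs, Inboard block valve is out=occurs, Inboard control valve fails=not → at least one input occurs → occurs.
Shutdown chain fails [AND]: Block path down=occurs, Aft actuator is inoperative=occurs, HIPPS stage fails=occurs, Control loop fails=occurs → all inputs occur → occurs.
Relief train fails [AND]: #1 vent valve 2 is out=not, Forward pressure transmitter 2 lost=occurs, Redundant relief valve 2 trips=occurs → not all inputs occur → does not occur.
Vent line fails [AND]: Actuator 2 failed=not, Shutdown valve 2 offline=occurs → not all inputs occur → does not occur.
Block path 2 lost [AND]: Relief train fails=not, Vent line fails=not → not all inputs occur → does not occur.
Pipeline overpressure [OR]: Shutdown chain fails=occurs, Block path 2 lost=not → at least one input occurs → occurs.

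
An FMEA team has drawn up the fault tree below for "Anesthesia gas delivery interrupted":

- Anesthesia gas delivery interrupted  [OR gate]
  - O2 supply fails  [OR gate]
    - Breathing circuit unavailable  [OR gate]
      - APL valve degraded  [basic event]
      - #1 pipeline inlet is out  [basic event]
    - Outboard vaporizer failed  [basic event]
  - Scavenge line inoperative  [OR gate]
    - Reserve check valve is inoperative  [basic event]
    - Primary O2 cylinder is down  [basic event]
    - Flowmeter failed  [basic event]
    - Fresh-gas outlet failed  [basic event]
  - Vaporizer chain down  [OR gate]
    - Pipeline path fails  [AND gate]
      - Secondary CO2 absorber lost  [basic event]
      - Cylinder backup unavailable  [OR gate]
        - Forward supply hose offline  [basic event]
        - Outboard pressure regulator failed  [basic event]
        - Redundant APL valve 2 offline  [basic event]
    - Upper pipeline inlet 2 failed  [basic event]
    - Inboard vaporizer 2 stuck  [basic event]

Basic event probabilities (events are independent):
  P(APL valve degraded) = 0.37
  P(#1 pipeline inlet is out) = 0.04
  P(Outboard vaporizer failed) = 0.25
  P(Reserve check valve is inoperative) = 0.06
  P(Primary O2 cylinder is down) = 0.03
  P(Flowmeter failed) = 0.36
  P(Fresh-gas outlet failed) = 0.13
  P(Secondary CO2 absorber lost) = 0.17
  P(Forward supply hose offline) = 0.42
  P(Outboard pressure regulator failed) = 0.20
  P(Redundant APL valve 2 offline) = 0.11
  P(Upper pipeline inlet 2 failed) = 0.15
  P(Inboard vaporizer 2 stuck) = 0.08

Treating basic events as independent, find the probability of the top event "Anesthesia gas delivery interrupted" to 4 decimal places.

0.8379

P(Breathing circuit unavailable) [OR] = 1 − (1−0.37) × (1−0.04) = 0.395200
P(O2 supply fails) [OR] = 1 − (1−0.395200) × (1−0.25) = 0.546400
P(Scavenge line inoperative) [OR] = 1 − (1−0.06) × (1−0.03) × (1−0.36) × (1−0.13) = 0.492310
P(Cylinder backup unavailable) [OR] = 1 − (1−0.42) × (1−0.20) × (1−0.11) = 0.587040
P(Pipeline path fails) [AND] = 0.17 × 0.587040 = 0.099797
P(Vaporizer chain down) [OR] = 1 − (1−0.099797) × (1−0.15) × (1−0.08) = 0.296041
P(Anesthesia gas delivery interrupted) [OR] = 1 − (1−0.546400) × (1−0.492310) × (1−0.296041) = 0.837887
Rounded to 4 decimal places: P(Anesthesia gas delivery interrupted) ≈ 0.8379.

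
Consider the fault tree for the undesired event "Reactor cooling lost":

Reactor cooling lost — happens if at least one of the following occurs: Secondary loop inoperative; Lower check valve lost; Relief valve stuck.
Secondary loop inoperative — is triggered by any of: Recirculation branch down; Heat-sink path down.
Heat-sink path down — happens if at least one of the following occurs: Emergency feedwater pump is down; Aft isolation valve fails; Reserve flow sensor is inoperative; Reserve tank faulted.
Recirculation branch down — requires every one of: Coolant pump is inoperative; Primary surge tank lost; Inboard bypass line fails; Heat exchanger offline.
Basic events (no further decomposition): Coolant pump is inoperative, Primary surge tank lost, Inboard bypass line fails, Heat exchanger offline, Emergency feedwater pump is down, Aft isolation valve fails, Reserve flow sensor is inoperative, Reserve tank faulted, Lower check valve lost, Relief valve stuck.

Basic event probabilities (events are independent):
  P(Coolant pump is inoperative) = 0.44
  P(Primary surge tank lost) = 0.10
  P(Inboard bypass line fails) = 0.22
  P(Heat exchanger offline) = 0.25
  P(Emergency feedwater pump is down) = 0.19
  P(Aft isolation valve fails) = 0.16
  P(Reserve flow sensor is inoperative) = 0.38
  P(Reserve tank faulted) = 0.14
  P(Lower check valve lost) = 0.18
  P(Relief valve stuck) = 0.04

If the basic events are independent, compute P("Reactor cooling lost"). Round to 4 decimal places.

P(Recirculation branch down) [AND] = 0.44 × 0.10 × 0.22 × 0.25 = 0.002420
P(Heat-sink path down) [OR] = 1 − (1−0.19) × (1−0.16) × (1−0.38) × (1−0.14) = 0.637211
P(Secondary loop inoperative) [OR] = 1 − (1−0.002420) × (1−0.637211) = 0.638089
P(Reactor cooling lost) [OR] = 1 − (1−0.638089) × (1−0.18) × (1−0.04) = 0.715104
Rounded to 4 decimal places: P(Reactor cooling lost) ≈ 0.7151.

0.7151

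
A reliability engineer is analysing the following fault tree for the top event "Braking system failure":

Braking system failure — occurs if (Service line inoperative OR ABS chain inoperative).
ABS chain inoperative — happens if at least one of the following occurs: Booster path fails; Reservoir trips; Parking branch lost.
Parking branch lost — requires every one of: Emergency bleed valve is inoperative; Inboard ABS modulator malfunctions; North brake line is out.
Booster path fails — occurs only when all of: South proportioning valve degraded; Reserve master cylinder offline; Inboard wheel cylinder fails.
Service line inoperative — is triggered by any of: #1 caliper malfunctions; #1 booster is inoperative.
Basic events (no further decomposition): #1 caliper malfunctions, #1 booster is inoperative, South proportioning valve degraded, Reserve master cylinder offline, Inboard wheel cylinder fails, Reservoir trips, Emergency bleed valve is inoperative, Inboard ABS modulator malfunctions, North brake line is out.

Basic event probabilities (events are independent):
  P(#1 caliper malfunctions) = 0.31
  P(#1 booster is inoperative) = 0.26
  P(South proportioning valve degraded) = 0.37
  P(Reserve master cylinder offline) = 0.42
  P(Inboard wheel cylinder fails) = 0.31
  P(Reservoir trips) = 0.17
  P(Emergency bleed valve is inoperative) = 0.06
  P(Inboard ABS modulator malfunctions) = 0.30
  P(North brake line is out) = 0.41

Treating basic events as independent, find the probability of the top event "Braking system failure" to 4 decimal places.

P(Service line inoperative) [OR] = 1 − (1−0.31) × (1−0.26) = 0.489400
P(Booster path fails) [AND] = 0.37 × 0.42 × 0.31 = 0.048174
P(Parking branch lost) [AND] = 0.06 × 0.30 × 0.41 = 0.007380
P(ABS chain inoperative) [OR] = 1 − (1−0.048174) × (1−0.17) × (1−0.007380) = 0.215815
P(Braking system failure) [OR] = 1 − (1−0.489400) × (1−0.215815) = 0.599595
Rounded to 4 decimal places: P(Braking system failure) ≈ 0.5996.

0.5996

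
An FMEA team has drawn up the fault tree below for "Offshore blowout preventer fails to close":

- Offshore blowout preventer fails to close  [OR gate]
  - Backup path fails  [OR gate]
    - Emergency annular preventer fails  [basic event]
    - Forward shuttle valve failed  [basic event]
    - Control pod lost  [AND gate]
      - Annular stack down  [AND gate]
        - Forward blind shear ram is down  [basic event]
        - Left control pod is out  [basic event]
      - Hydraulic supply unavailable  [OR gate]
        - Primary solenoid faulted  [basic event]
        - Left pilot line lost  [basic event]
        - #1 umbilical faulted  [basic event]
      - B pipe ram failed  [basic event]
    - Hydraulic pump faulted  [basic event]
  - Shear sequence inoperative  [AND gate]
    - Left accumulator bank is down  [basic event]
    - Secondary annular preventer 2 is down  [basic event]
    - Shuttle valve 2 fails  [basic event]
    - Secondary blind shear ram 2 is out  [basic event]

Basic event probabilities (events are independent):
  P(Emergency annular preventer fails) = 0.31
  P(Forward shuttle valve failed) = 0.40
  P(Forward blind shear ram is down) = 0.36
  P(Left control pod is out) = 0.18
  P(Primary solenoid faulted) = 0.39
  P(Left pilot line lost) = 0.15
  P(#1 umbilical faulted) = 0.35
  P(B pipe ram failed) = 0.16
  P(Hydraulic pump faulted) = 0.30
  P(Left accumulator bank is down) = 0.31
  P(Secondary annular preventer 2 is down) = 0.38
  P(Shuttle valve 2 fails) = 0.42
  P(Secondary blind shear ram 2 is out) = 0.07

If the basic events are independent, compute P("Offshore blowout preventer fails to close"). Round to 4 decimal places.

P(Annular stack down) [AND] = 0.36 × 0.18 = 0.064800
P(Hydraulic supply unavailable) [OR] = 1 − (1−0.39) × (1−0.15) × (1−0.35) = 0.662975
P(Control pod lost) [AND] = 0.064800 × 0.662975 × 0.16 = 0.006874
P(Backup path fails) [OR] = 1 − (1−0.31) × (1−0.40) × (1−0.006874) × (1−0.30) = 0.712192
P(Shear sequence inoperative) [AND] = 0.31 × 0.38 × 0.42 × 0.07 = 0.003463
P(Offshore blowout preventer fails to close) [OR] = 1 − (1−0.712192) × (1−0.003463) = 0.713189
Rounded to 4 decimal places: P(Offshore blowout preventer fails to close) ≈ 0.7132.

0.7132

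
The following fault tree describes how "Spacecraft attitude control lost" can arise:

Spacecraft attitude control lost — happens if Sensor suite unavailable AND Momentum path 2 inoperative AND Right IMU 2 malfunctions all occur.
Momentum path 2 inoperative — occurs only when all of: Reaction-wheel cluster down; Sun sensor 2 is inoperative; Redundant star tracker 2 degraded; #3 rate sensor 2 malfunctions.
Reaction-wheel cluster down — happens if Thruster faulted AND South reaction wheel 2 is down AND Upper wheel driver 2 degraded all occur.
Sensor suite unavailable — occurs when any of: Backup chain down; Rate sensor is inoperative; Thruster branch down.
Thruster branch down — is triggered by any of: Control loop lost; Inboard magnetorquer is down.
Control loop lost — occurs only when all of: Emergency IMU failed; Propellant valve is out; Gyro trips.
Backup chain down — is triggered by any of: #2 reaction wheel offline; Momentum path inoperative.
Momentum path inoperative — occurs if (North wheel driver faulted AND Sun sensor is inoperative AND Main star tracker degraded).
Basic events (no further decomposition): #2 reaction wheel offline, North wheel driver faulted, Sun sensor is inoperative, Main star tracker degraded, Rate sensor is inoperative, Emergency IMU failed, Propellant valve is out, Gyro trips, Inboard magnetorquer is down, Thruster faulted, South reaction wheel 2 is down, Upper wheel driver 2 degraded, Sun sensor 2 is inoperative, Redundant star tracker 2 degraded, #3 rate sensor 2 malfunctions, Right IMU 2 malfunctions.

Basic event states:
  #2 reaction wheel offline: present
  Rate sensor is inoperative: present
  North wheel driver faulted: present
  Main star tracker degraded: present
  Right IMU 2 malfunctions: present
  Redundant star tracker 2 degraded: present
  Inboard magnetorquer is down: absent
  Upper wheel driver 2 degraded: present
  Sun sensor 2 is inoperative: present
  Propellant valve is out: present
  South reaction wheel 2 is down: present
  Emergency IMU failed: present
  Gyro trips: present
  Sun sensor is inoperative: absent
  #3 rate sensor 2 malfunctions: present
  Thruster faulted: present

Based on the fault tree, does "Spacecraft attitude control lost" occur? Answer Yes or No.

Momentum path inoperative [AND]: North wheel driver faulted=occurs, Sun sensor is inoperative=not, Main star tracker degraded=occurs → not all inputs occur → does not occur.
Backup chain down [OR]: #2 reaction wheel offline=occurs, Momentum path inoperative=not → at least one input occurs → occurs.
Control loop lost [AND]: Emergency IMU failed=occurs, Propellant valve is out=occurs, Gyro trips=occurs → all inputs occur → occurs.
Thruster branch down [OR]: Control loop lost=occurs, Inboard magnetorquer is down=not → at least one input occurs → occurs.
Sensor suite unavailable [OR]: Backup chain down=occurs, Rate sensor is inoperative=occurs, Thruster branch down=occurs → at least one input occurs → occurs.
Reaction-wheel cluster down [AND]: Thruster faulted=occurs, South reaction wheel 2 is down=occurs, Upper wheel driver 2 degraded=occurs → all inputs occur → occurs.
Momentum path 2 inoperative [AND]: Reaction-wheel cluster down=occurs, Sun sensor 2 is inoperative=occurs, Redundant star tracker 2 degraded=occurs, #3 rate sensor 2 malfunctions=occurs → all inputs occur → occurs.
Spacecraft attitude control lost [AND]: Sensor suite unavailable=occurs, Momentum path 2 inoperative=occurs, Right IMU 2 malfunctions=occurs → all inputs occur → occurs.

Yes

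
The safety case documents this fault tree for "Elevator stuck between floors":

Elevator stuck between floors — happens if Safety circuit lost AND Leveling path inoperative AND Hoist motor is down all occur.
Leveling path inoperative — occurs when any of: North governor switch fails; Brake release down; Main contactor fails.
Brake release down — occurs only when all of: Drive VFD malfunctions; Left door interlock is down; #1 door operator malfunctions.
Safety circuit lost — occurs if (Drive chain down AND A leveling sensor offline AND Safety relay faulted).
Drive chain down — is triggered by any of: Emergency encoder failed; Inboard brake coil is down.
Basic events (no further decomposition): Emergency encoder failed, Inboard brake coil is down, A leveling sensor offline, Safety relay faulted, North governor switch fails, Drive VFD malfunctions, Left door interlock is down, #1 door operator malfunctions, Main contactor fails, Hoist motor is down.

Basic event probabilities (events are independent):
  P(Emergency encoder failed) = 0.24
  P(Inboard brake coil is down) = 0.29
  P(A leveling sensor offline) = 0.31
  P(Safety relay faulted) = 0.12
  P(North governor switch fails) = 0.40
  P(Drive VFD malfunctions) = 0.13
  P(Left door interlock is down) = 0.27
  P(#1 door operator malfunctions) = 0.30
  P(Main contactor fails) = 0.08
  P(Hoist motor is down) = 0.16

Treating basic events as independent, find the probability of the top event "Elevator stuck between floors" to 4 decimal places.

P(Drive chain down) [OR] = 1 − (1−0.24) × (1−0.29) = 0.460400
P(Safety circuit lost) [AND] = 0.460400 × 0.31 × 0.12 = 0.017127
P(Brake release down) [AND] = 0.13 × 0.27 × 0.30 = 0.010530
P(Leveling path inoperative) [OR] = 1 − (1−0.40) × (1−0.010530) × (1−0.08) = 0.453813
P(Elevator stuck between floors) [AND] = 0.017127 × 0.453813 × 0.16 = 0.001244
Rounded to 4 decimal places: P(Elevator stuck between floors) ≈ 0.0012.

0.0012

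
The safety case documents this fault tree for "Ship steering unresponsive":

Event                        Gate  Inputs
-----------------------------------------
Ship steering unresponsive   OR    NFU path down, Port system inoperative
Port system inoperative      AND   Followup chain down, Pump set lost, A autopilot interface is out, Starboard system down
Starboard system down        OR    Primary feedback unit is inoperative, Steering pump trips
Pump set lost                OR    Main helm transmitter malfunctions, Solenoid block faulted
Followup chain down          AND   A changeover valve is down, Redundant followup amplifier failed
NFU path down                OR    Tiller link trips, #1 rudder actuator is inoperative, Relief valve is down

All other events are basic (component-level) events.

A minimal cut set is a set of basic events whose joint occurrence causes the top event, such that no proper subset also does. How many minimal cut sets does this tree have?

7

NFU path down [OR]: union of children's cut sets → 3 cut set(s).
Followup chain down [AND]: one cut set from each child combined → 1 × 1 = 1 cut set(s).
Pump set lost [OR]: union of children's cut sets → 2 cut set(s).
Starboard system down [OR]: union of children's cut sets → 2 cut set(s).
Port system inoperative [AND]: one cut set from each child combined → 1 × 2 × 1 × 2 = 4 cut set(s).
Ship steering unresponsive [OR]: union of children's cut sets → 7 cut set(s).
Minimal cut sets: {Tiller link trips}; {#1 rudder actuator is inoperative}; {Relief valve is down}; {A autopilot interface is out, A changeover valve is down, Main helm transmitter malfunctions, Primary feedback unit is inoperative, Redundant followup amplifier failed}; {A autopilot interface is out, A changeover valve is down, Main helm transmitter malfunctions, Redundant followup amplifier failed, Steering pump trips}; {A autopilot interface is out, A changeover valve is down, Primary feedback unit is inoperative, Redundant followup amplifier failed, Solenoid block faulted}; {A autopilot interface is out, A changeover valve is down, Redundant followup amplifier failed, Solenoid block faulted, Steering pump trips}.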